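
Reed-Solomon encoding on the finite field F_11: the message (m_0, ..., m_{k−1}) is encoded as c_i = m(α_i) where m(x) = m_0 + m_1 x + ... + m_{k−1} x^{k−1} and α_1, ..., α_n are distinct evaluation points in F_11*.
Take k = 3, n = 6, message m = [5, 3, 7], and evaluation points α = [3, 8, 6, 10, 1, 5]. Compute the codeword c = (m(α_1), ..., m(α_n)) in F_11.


c = [0, 4, 0, 9, 4, 8]

Message polynomial: m(x) = 5 + 3·x + 7·x^2 (mod 11).
For each evaluation point α_i, compute m(α_i) mod 11:
  α_1 = 3: Horner steps 7 → 2 → 0, so m(3) = 0.
  α_2 = 8: Horner steps 7 → 4 → 4, so m(8) = 4.
  α_3 = 6: Horner steps 7 → 1 → 0, so m(6) = 0.
  α_4 = 10: Horner steps 7 → 7 → 9, so m(10) = 9.
  α_5 = 1: Horner steps 7 → 10 → 4, so m(1) = 4.
  α_6 = 5: Horner steps 7 → 5 → 8, so m(5) = 8.
Codeword c = [0, 4, 0, 9, 4, 8] ∈ F_11^6.


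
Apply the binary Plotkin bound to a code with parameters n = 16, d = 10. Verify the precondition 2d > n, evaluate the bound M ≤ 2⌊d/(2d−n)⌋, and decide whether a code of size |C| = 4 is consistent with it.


Plotkin bound M ≤ 4; given |C| = 4 ≤ bound (satisfied).

Check applicability: 2d = 20, n = 16.
2d − n = 4 > 0, so Plotkin applies.
Compute d/(2d−n) = 10/4 ≈ 2.5000.
⌊d/(2d−n)⌋ = 2.
Plotkin bound: M ≤ 2·2 = 4.
Given |C| = 4, check: satisfied.
This |C| is at the Plotkin bound.


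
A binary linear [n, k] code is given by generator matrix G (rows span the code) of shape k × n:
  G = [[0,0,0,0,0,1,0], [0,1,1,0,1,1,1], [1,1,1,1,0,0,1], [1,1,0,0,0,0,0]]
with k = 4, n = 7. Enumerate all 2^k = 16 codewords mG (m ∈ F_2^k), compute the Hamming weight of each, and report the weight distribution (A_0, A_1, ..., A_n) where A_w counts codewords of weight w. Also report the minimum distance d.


Weight distribution: A_0 = 1, A_1 = 1, A_2 = 1, A_3 = 4, A_4 = 5, A_5 = 3, A_6 = 1. Minimum distance d = 1.

Enumerate all 2^4 = 16 messages m ∈ F_2^4.
For each, compute codeword c = mG in F_2^7, then tally its weight.
  m = 0000 → c = 0000000, weight = 0.
  m = 1000 → c = 0000010, weight = 1.
  m = 0100 → c = 0110111, weight = 5.
  m = 1100 → c = 0110101, weight = 4.
  m = 0010 → c = 1111001, weight = 5.
  m = 1010 → c = 1111011, weight = 6.
  m = 0110 → c = 1001110, weight = 4.
  m = 1110 → c = 1001100, weight = 3.
  m = 0001 → c = 1100000, weight = 2.
  m = 1001 → c = 1100010, weight = 3.
  m = 0101 → c = 1010111, weight = 5.
  m = 1101 → c = 1010101, weight = 4.
  m = 0011 → c = 0011001, weight = 3.
  m = 1011 → c = 0011011, weight = 4.
  m = 0111 → c = 0101110, weight = 4.
  m = 1111 → c = 0101100, weight = 3.
Tally weights:
  weight 0: 1 codewords.
  weight 1: 1 codewords.
  weight 2: 1 codewords.
  weight 3: 4 codewords.
  weight 4: 5 codewords.
  weight 5: 3 codewords.
  weight 6: 1 codewords.
Minimum distance d = smallest w > 0 with A_w > 0 = 1.
Sanity: Σ A_w = 16 = 2^4 = 16 ✓.


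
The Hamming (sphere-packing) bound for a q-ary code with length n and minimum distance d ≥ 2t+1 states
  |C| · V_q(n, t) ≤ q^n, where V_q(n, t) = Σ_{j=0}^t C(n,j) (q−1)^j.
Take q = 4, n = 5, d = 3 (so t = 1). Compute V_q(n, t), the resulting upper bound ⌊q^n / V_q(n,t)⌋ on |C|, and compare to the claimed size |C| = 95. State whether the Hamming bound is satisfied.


V_q(n, t) = 16, q^n = 1024, Hamming bound = 64, |C| = 95 > bound (violated).

Step 1: Compute V_q(n, t) = Σ_{j=0}^1 C(n, j) (q−1)^j.
  j = 0: C(5,0)·(3)^0 = 1·1 = 1.
  j = 1: C(5,1)·(3)^1 = 5·3 = 15.
  V_q(n, t) = 1 + 15 = 16.
Step 2: q^n = 4^5 = 1024.
Step 3: Hamming bound ⌊q^n / V_q(n,t)⌋ = ⌊1024/16⌋ = 64.
Step 4: Compare |C| = 95 to 64: violated.
The claimed |C| lies above the Hamming bound, so no 4-ary code of length 5 with d ≥ 3 can have 95 codewords.


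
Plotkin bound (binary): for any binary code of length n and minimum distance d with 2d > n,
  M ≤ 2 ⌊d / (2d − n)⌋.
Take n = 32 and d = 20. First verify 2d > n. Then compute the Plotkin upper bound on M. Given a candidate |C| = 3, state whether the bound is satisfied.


Plotkin bound M ≤ 4; given |C| = 3 ≤ bound (satisfied).

Check applicability: 2d = 40, n = 32.
2d − n = 8 > 0, so Plotkin applies.
Compute d/(2d−n) = 20/8 ≈ 2.5000.
⌊d/(2d−n)⌋ = 2.
Plotkin bound: M ≤ 2·2 = 4.
Given |C| = 3, check: satisfied.
This |C| is below the Plotkin bound.


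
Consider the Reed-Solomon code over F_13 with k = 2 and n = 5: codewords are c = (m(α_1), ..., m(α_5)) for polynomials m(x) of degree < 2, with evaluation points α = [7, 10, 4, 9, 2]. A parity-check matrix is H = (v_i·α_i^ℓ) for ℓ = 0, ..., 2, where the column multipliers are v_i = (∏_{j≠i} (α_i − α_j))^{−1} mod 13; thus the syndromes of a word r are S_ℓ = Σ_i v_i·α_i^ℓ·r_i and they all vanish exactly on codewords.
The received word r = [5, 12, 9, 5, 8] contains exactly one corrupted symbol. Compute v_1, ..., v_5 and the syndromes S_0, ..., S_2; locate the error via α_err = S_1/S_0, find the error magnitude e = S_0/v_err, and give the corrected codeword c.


S = (12, 6, 3), error at position 1, error magnitude e = 1, c = [4, 12, 9, 5, 8].

Step 1: column multipliers v_i = (∏_{j≠i}(α_i − α_j))^{−1} mod 13.
  i = 1 (α = 7): (7−10)(7−4)(7−9)(7−2) = (−3)·3·(−2)·5 = 90 ≡ 12, so v_1 = 12^{−1} = 12 (mod 13).
  i = 2 (α = 10): (10−7)(10−4)(10−9)(10−2) = 3·6·1·8 = 144 ≡ 1, so v_2 = 1^{−1} = 1 (mod 13).
  i = 3 (α = 4): (4−7)(4−10)(4−9)(4−2) = (−3)·(−6)·(−5)·2 = −180 ≡ 2, so v_3 = 2^{−1} = 7 (mod 13).
  i = 4 (α = 9): (9−7)(9−10)(9−4)(9−2) = 2·(−1)·5·7 = −70 ≡ 8, so v_4 = 8^{−1} = 5 (mod 13).
  i = 5 (α = 2): (2−7)(2−10)(2−4)(2−9) = (−5)·(−8)·(−2)·(−7) = 560 ≡ 1, so v_5 = 1^{−1} = 1 (mod 13).
  v = [12, 1, 7, 5, 1].
Step 2: syndromes of r = [5, 12, 9, 5, 8] (all sums mod 13).
  S_0 = Σ v_i r_i = 12·5 + 1·12 + 7·9 + 5·5 + 1·8 = 168 ≡ 12.
  S_1 = Σ v_i α_i r_i = 12·7·5 + 1·10·12 + 7·4·9 + 5·9·5 + 1·2·8 = 1033 ≡ 6.
  α_i^2 mod 13 = [10, 9, 3, 3, 4].
  S_2 = Σ v_i α_i^2 r_i = 12·10·5 + 1·9·12 + 7·3·9 + 5·3·5 + 1·4·8 = 1004 ≡ 3.
  S = (12, 6, 3) ≠ 0, so r is not a codeword (an error is present).
Step 3: locate the error. For a single error e at position i, S_ℓ = v_i·e·α_i^ℓ, so α_err = S_1/S_0.
  S_0^{−1} = 12^{−1} = 12 (mod 13), so α_err = 6·12 = 72 ≡ 7 = α_1. Error position i = 1.
  Consistency check: S_2/S_1 = 3·11 = 33 ≡ 7 = α_err ✓ (single-error assumption holds).
Step 4: error magnitude e = S_0/v_1 = S_0·∏_{j≠1}(α_1 − α_j) = 12·12 = 144 ≡ 1 (mod 13).
Step 5: correct position 1: c_1 = r_1 − e = 5 − 1 ≡ 4 (mod 13). Hence c = [4, 12, 9, 5, 8].
  Check: interpolating c through the α_i gives m(x) = 7 + 7·x (degree < 2) with m(α_i) = c_i for every i, so c is indeed a codeword.


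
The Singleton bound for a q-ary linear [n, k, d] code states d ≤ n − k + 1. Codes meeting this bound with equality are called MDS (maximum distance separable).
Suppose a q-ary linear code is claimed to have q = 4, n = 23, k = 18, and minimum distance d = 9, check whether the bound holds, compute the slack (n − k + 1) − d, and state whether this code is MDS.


Singleton RHS = n − k + 1 = 6, slack = -3, bound violated (no such code; not MDS).

Singleton bound: d ≤ n − k + 1.
Here n = 23, k = 18, so n − k + 1 = 6.
Given d = 9, check d ≤ 6: NO.
Slack = (n − k + 1) − d = -3.
The slack is negative: d = 9 exceeds n − k + 1 = 6 by 3, so the Singleton bound is violated and no linear [23, 18, 9]_4 code can exist. In particular it is not MDS (MDS requires d = n − k + 1 exactly).
Description: the claimed parameters are [23, 18, 9]_4; such a code would be impossible (violates the Singleton bound).


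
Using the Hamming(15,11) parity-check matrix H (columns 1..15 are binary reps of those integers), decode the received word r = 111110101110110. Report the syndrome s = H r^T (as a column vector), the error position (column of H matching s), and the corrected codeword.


s = (1, 1, 0, 1)^T, error position = 13, corrected codeword c = 111110101110010

Compute s = H r^T mod 2 one row at a time:
  s_1 = 0 + 1 + 1 + 1 + 0 + 1 + 1 + 0 = 5 ≡ 1 (mod 2).
  s_2 = 1 + 1 + 0 + 1 + 0 + 1 + 1 + 0 = 5 ≡ 1 (mod 2).
  s_3 = 1 + 1 + 0 + 1 + 1 + 1 + 1 + 0 = 6 ≡ 0 (mod 2).
  s_4 = 1 + 1 + 1 + 1 + 1 + 1 + 1 + 0 = 7 ≡ 1 (mod 2).
s = (1, 1, 0, 1)^T — this equals column 13 of H (binary 1101), so error is at position 13.
Correct: flip bit 13 of r = 111110101110110 to get c = 111110101110010.


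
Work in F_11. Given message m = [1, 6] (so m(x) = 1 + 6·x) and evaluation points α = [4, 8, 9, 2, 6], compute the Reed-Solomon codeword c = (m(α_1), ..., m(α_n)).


c = [3, 5, 0, 2, 4]

Message polynomial: m(x) = 1 + 6·x (mod 11).
For each evaluation point α_i, compute m(α_i) mod 11:
  α_1 = 4: Horner steps 6 → 3, so m(4) = 3.
  α_2 = 8: Horner steps 6 → 5, so m(8) = 5.
  α_3 = 9: Horner steps 6 → 0, so m(9) = 0.
  α_4 = 2: Horner steps 6 → 2, so m(2) = 2.
  α_5 = 6: Horner steps 6 → 4, so m(6) = 4.
Codeword c = [3, 5, 0, 2, 4] ∈ F_11^5.


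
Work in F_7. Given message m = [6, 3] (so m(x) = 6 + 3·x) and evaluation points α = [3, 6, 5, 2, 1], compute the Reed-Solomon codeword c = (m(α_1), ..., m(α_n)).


c = [1, 3, 0, 5, 2]

Message polynomial: m(x) = 6 + 3·x (mod 7).
For each evaluation point α_i, compute m(α_i) mod 7:
  α_1 = 3: Horner steps 3 → 1, so m(3) = 1.
  α_2 = 6: Horner steps 3 → 3, so m(6) = 3.
  α_3 = 5: Horner steps 3 → 0, so m(5) = 0.
  α_4 = 2: Horner steps 3 → 5, so m(2) = 5.
  α_5 = 1: Horner steps 3 → 2, so m(1) = 2.
Codeword c = [1, 3, 0, 5, 2] ∈ F_7^5.


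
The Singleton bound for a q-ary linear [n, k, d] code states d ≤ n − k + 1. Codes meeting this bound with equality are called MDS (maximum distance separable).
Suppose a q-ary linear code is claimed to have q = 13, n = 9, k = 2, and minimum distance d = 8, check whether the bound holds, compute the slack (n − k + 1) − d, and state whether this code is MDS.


Singleton RHS = n − k + 1 = 8, slack = 0, bound satisfied, MDS.

Singleton bound: d ≤ n − k + 1.
Here n = 9, k = 2, so n − k + 1 = 8.
Given d = 8, check d ≤ 8: YES.
Slack = (n − k + 1) − d = 0.
The code is MDS (slack = 0).
Description: the claimed parameters are [9, 2, 8]_13; such a code would be MDS (meets Singleton bound).


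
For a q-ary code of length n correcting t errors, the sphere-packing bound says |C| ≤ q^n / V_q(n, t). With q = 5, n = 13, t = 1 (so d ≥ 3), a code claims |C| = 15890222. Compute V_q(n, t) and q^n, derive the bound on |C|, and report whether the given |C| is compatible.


V_q(n, t) = 53, q^n = 1220703125, Hamming bound = 23032134, |C| = 15890222 ≤ bound (satisfied).

Step 1: Compute V_q(n, t) = Σ_{j=0}^1 C(n, j) (q−1)^j.
  j = 0: C(13,0)·(4)^0 = 1·1 = 1.
  j = 1: C(13,1)·(4)^1 = 13·4 = 52.
  V_q(n, t) = 1 + 52 = 53.
Step 2: q^n = 5^13 = 1220703125.
Step 3: Hamming bound ⌊q^n / V_q(n,t)⌋ = ⌊1220703125/53⌋ = 23032134.
Step 4: Compare |C| = 15890222 to 23032134: satisfied.
The claimed |C| lies below the Hamming bound.


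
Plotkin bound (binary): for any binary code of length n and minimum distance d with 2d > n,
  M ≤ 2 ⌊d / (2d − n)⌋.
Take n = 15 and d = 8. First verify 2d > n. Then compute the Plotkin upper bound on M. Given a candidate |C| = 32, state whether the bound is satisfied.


Plotkin bound M ≤ 16; given |C| = 32 > bound (violated).

Check applicability: 2d = 16, n = 15.
2d − n = 1 > 0, so Plotkin applies.
Compute d/(2d−n) = 8/1 ≈ 8.0000.
⌊d/(2d−n)⌋ = 8.
Plotkin bound: M ≤ 2·8 = 16.
Given |C| = 32, check: VIOLATED.
This |C| is above the Plotkin bound, so no binary code with n = 15, d = 8 and 32 codewords exists.


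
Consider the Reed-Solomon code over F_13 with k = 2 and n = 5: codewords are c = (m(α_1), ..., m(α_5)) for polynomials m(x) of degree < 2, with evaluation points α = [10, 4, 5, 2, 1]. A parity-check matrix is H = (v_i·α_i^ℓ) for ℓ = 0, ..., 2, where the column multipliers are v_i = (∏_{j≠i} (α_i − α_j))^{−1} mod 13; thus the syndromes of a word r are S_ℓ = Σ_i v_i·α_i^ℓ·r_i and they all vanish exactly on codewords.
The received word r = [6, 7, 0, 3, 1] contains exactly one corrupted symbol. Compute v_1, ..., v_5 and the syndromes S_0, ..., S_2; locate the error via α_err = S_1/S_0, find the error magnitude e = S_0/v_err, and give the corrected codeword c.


S = (6, 4, 7), error at position 3, error magnitude e = 4, c = [6, 7, 9, 3, 1].

Step 1: column multipliers v_i = (∏_{j≠i}(α_i − α_j))^{−1} mod 13.
  i = 1 (α = 10): (10−4)(10−5)(10−2)(10−1) = 6·5·8·9 = 2160 ≡ 2, so v_1 = 2^{−1} = 7 (mod 13).
  i = 2 (α = 4): (4−10)(4−5)(4−2)(4−1) = (−6)·(−1)·2·3 = 36 ≡ 10, so v_2 = 10^{−1} = 4 (mod 13).
  i = 3 (α = 5): (5−10)(5−4)(5−2)(5−1) = (−5)·1·3·4 = −60 ≡ 5, so v_3 = 5^{−1} = 8 (mod 13).
  i = 4 (α = 2): (2−10)(2−4)(2−5)(2−1) = (−8)·(−2)·(−3)·1 = −48 ≡ 4, so v_4 = 4^{−1} = 10 (mod 13).
  i = 5 (α = 1): (1−10)(1−4)(1−5)(1−2) = (−9)·(−3)·(−4)·(−1) = 108 ≡ 4, so v_5 = 4^{−1} = 10 (mod 13).
  v = [7, 4, 8, 10, 10].
Step 2: syndromes of r = [6, 7, 0, 3, 1] (all sums mod 13).
  S_0 = Σ v_i r_i = 7·6 + 4·7 + 8·0 + 10·3 + 10·1 = 110 ≡ 6.
  S_1 = Σ v_i α_i r_i = 7·10·6 + 4·4·7 + 8·5·0 + 10·2·3 + 10·1·1 = 602 ≡ 4.
  α_i^2 mod 13 = [9, 3, 12, 4, 1].
  S_2 = Σ v_i α_i^2 r_i = 7·9·6 + 4·3·7 + 8·12·0 + 10·4·3 + 10·1·1 = 592 ≡ 7.
  S = (6, 4, 7) ≠ 0, so r is not a codeword (an error is present).
Step 3: locate the error. For a single error e at position i, S_ℓ = v_i·e·α_i^ℓ, so α_err = S_1/S_0.
  S_0^{−1} = 6^{−1} = 11 (mod 13), so α_err = 4·11 = 44 ≡ 5 = α_3. Error position i = 3.
  Consistency check: S_2/S_1 = 7·10 = 70 ≡ 5 = α_err ✓ (single-error assumption holds).
Step 4: error magnitude e = S_0/v_3 = S_0·∏_{j≠3}(α_3 − α_j) = 6·5 = 30 ≡ 4 (mod 13).
Step 5: correct position 3: c_3 = r_3 − e = 0 − 4 ≡ 9 (mod 13). Hence c = [6, 7, 9, 3, 1].
  Check: interpolating c through the α_i gives m(x) = 12 + 2·x (degree < 2) with m(α_i) = c_i for every i, so c is indeed a codeword.


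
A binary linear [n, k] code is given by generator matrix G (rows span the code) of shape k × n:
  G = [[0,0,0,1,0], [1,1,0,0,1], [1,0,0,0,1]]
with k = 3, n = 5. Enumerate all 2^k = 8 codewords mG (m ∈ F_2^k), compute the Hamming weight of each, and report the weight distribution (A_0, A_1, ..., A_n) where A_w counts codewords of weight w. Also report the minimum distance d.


Weight distribution: A_0 = 1, A_1 = 2, A_2 = 2, A_3 = 2, A_4 = 1. Minimum distance d = 1.

Enumerate all 2^3 = 8 messages m ∈ F_2^3.
For each, compute codeword c = mG in F_2^5, then tally its weight.
  m = 000 → c = 00000, weight = 0.
  m = 100 → c = 00010, weight = 1.
  m = 010 → c = 11001, weight = 3.
  m = 110 → c = 11011, weight = 4.
  m = 001 → c = 10001, weight = 2.
  m = 101 → c = 10011, weight = 3.
  m = 011 → c = 01000, weight = 1.
  m = 111 → c = 01010, weight = 2.
Tally weights:
  weight 0: 1 codewords.
  weight 1: 2 codewords.
  weight 2: 2 codewords.
  weight 3: 2 codewords.
  weight 4: 1 codewords.
Minimum distance d = smallest w > 0 with A_w > 0 = 1.
Sanity: Σ A_w = 8 = 2^3 = 8 ✓.


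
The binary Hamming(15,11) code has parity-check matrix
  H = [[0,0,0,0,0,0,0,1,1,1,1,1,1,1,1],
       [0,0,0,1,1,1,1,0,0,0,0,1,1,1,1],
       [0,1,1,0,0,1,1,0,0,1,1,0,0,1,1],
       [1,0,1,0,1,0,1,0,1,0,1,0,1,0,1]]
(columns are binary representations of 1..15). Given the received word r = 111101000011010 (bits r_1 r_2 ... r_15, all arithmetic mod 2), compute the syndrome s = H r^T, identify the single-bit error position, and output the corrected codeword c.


s = (1, 0, 1, 1)^T, error position = 11, corrected codeword c = 111101000001010

Compute s = H r^T mod 2 one row at a time:
  s_1 = 0 + 0 + 0 + 1 + 1 + 0 + 1 + 0 = 3 ≡ 1 (mod 2).
  s_2 = 1 + 0 + 1 + 0 + 1 + 0 + 1 + 0 = 4 ≡ 0 (mod 2).
  s_3 = 1 + 1 + 1 + 0 + 0 + 1 + 1 + 0 = 5 ≡ 1 (mod 2).
  s_4 = 1 + 1 + 0 + 0 + 0 + 1 + 0 + 0 = 3 ≡ 1 (mod 2).
s = (1, 0, 1, 1)^T — this equals column 11 of H (binary 1011), so error is at position 11.
Correct: flip bit 11 of r = 111101000011010 to get c = 111101000001010.


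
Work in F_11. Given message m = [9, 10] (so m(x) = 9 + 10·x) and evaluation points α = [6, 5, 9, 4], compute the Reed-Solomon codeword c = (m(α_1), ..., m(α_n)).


c = [3, 4, 0, 5]

Message polynomial: m(x) = 9 + 10·x (mod 11).
For each evaluation point α_i, compute m(α_i) mod 11:
  α_1 = 6: Horner steps 10 → 3, so m(6) = 3.
  α_2 = 5: Horner steps 10 → 4, so m(5) = 4.
  α_3 = 9: Horner steps 10 → 0, so m(9) = 0.
  α_4 = 4: Horner steps 10 → 5, so m(4) = 5.
Codeword c = [3, 4, 0, 5] ∈ F_11^4.


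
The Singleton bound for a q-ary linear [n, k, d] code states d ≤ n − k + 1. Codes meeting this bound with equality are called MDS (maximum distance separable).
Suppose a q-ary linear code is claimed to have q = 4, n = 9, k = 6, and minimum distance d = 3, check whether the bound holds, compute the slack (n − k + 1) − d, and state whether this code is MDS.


Singleton RHS = n − k + 1 = 4, slack = 1, bound satisfied, not MDS.

Singleton bound: d ≤ n − k + 1.
Here n = 9, k = 6, so n − k + 1 = 4.
Given d = 3, check d ≤ 4: YES.
Slack = (n − k + 1) − d = 1.
The code is NOT MDS (slack = 1 > 0).
Description: the claimed parameters are [9, 6, 3]_4; such a code would be non-MDS.


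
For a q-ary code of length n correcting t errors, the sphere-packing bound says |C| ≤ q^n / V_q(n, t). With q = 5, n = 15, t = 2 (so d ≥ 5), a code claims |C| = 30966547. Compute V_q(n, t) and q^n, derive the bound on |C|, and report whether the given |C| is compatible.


V_q(n, t) = 1741, q^n = 30517578125, Hamming bound = 17528764, |C| = 30966547 > bound (violated).

Step 1: Compute V_q(n, t) = Σ_{j=0}^2 C(n, j) (q−1)^j.
  j = 0: C(15,0)·(4)^0 = 1·1 = 1.
  j = 1: C(15,1)·(4)^1 = 15·4 = 60.
  j = 2: C(15,2)·(4)^2 = 105·16 = 1680.
  V_q(n, t) = 1 + 60 + 1680 = 1741.
Step 2: q^n = 5^15 = 30517578125.
Step 3: Hamming bound ⌊q^n / V_q(n,t)⌋ = ⌊30517578125/1741⌋ = 17528764.
Step 4: Compare |C| = 30966547 to 17528764: violated.
The claimed |C| lies above the Hamming bound, so no 5-ary code of length 15 with d ≥ 5 can have 30966547 codewords.


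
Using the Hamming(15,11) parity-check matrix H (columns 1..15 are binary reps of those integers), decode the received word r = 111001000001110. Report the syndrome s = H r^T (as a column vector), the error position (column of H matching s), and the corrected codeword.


s = (1, 0, 0, 1)^T, error position = 9, corrected codeword c = 111001001001110

Compute s = H r^T mod 2 one row at a time:
  s_1 = 0 + 0 + 0 + 0 + 1 + 1 + 1 + 0 = 3 ≡ 1 (mod 2).
  s_2 = 0 + 0 + 1 + 0 + 1 + 1 + 1 + 0 = 4 ≡ 0 (mod 2).
  s_3 = 1 + 1 + 1 + 0 + 0 + 0 + 1 + 0 = 4 ≡ 0 (mod 2).
  s_4 = 1 + 1 + 0 + 0 + 0 + 0 + 1 + 0 = 3 ≡ 1 (mod 2).
s = (1, 0, 0, 1)^T — this equals column 9 of H (binary 1001), so error is at position 9.
Correct: flip bit 9 of r = 111001000001110 to get c = 111001001001110.


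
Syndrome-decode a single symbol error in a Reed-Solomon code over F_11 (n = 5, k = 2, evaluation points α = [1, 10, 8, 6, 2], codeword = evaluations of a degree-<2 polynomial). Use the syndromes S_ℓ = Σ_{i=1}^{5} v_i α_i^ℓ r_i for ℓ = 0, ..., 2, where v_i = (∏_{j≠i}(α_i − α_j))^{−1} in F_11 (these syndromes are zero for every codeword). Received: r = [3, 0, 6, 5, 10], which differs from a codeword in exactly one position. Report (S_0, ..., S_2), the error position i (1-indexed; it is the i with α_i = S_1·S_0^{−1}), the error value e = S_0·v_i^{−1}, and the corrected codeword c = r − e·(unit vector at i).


S = (8, 9, 6), error at position 3, error magnitude e = 9, c = [3, 0, 8, 5, 10].

Step 1: column multipliers v_i = (∏_{j≠i}(α_i − α_j))^{−1} mod 11.
  i = 1 (α = 1): (1−10)(1−8)(1−6)(1−2) = (−9)·(−7)·(−5)·(−1) = 315 ≡ 7, so v_1 = 7^{−1} = 8 (mod 11).
  i = 2 (α = 10): (10−1)(10−8)(10−6)(10−2) = 9·2·4·8 = 576 ≡ 4, so v_2 = 4^{−1} = 3 (mod 11).
  i = 3 (α = 8): (8−1)(8−10)(8−6)(8−2) = 7·(−2)·2·6 = −168 ≡ 8, so v_3 = 8^{−1} = 7 (mod 11).
  i = 4 (α = 6): (6−1)(6−10)(6−8)(6−2) = 5·(−4)·(−2)·4 = 160 ≡ 6, so v_4 = 6^{−1} = 2 (mod 11).
  i = 5 (α = 2): (2−1)(2−10)(2−8)(2−6) = 1·(−8)·(−6)·(−4) = −192 ≡ 6, so v_5 = 6^{−1} = 2 (mod 11).
  v = [8, 3, 7, 2, 2].
Step 2: syndromes of r = [3, 0, 6, 5, 10] (all sums mod 11).
  S_0 = Σ v_i r_i = 8·3 + 3·0 + 7·6 + 2·5 + 2·10 = 96 ≡ 8.
  S_1 = Σ v_i α_i r_i = 8·1·3 + 3·10·0 + 7·8·6 + 2·6·5 + 2·2·10 = 460 ≡ 9.
  α_i^2 mod 11 = [1, 1, 9, 3, 4].
  S_2 = Σ v_i α_i^2 r_i = 8·1·3 + 3·1·0 + 7·9·6 + 2·3·5 + 2·4·10 = 512 ≡ 6.
  S = (8, 9, 6) ≠ 0, so r is not a codeword (an error is present).
Step 3: locate the error. For a single error e at position i, S_ℓ = v_i·e·α_i^ℓ, so α_err = S_1/S_0.
  S_0^{−1} = 8^{−1} = 7 (mod 11), so α_err = 9·7 = 63 ≡ 8 = α_3. Error position i = 3.
  Consistency check: S_2/S_1 = 6·5 = 30 ≡ 8 = α_err ✓ (single-error assumption holds).
Step 4: error magnitude e = S_0/v_3 = S_0·∏_{j≠3}(α_3 − α_j) = 8·8 = 64 ≡ 9 (mod 11).
Step 5: correct position 3: c_3 = r_3 − e = 6 − 9 ≡ 8 (mod 11). Hence c = [3, 0, 8, 5, 10].
  Check: interpolating c through the α_i gives m(x) = 7 + 7·x (degree < 2) with m(α_i) = c_i for every i, so c is indeed a codeword.


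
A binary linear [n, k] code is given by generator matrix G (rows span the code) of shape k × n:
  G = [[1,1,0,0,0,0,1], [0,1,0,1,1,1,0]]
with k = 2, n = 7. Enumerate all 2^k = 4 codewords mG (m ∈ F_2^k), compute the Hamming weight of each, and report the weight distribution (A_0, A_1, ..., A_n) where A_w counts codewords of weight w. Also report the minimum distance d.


Weight distribution: A_0 = 1, A_3 = 1, A_4 = 1, A_5 = 1. Minimum distance d = 3.

Enumerate all 2^2 = 4 messages m ∈ F_2^2.
For each, compute codeword c = mG in F_2^7, then tally its weight.
  m = 00 → c = 0000000, weight = 0.
  m = 10 → c = 1100001, weight = 3.
  m = 01 → c = 0101110, weight = 4.
  m = 11 → c = 1001111, weight = 5.
Tally weights:
  weight 0: 1 codewords.
  weight 3: 1 codewords.
  weight 4: 1 codewords.
  weight 5: 1 codewords.
Minimum distance d = smallest w > 0 with A_w > 0 = 3.
Sanity: Σ A_w = 4 = 2^2 = 4 ✓.


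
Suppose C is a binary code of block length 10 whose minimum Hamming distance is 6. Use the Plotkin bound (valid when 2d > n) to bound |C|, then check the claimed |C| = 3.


Plotkin bound M ≤ 6; given |C| = 3 ≤ bound (satisfied).

Check applicability: 2d = 12, n = 10.
2d − n = 2 > 0, so Plotkin applies.
Compute d/(2d−n) = 6/2 ≈ 3.0000.
⌊d/(2d−n)⌋ = 3.
Plotkin bound: M ≤ 2·3 = 6.
Given |C| = 3, check: satisfied.
This |C| is below the Plotkin bound.


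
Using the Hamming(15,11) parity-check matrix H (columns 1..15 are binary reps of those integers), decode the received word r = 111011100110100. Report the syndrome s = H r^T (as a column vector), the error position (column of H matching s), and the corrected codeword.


s = (1, 0, 0, 0)^T, error position = 8, corrected codeword c = 111011110110100

Compute s = H r^T mod 2 one row at a time:
  s_1 = 0 + 0 + 1 + 1 + 0 + 1 + 0 + 0 = 3 ≡ 1 (mod 2).
  s_2 = 0 + 1 + 1 + 1 + 0 + 1 + 0 + 0 = 4 ≡ 0 (mod 2).
  s_3 = 1 + 1 + 1 + 1 + 1 + 1 + 0 + 0 = 6 ≡ 0 (mod 2).
  s_4 = 1 + 1 + 1 + 1 + 0 + 1 + 1 + 0 = 6 ≡ 0 (mod 2).
s = (1, 0, 0, 0)^T — this equals column 8 of H (binary 1000), so error is at position 8.
Correct: flip bit 8 of r = 111011100110100 to get c = 111011110110100.


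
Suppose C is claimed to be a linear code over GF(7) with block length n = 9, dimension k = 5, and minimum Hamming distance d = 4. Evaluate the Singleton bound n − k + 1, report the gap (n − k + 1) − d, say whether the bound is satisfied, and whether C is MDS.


Singleton RHS = n − k + 1 = 5, slack = 1, bound satisfied, not MDS.

Singleton bound: d ≤ n − k + 1.
Here n = 9, k = 5, so n − k + 1 = 5.
Given d = 4, check d ≤ 5: YES.
Slack = (n − k + 1) − d = 1.
The code is NOT MDS (slack = 1 > 0).
Description: the claimed parameters are [9, 5, 4]_7; such a code would be non-MDS.


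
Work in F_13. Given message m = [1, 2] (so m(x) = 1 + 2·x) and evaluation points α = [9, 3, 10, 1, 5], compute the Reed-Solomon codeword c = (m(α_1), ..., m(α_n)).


c = [6, 7, 8, 3, 11]

Message polynomial: m(x) = 1 + 2·x (mod 13).
For each evaluation point α_i, compute m(α_i) mod 13:
  α_1 = 9: Horner steps 2 → 6, so m(9) = 6.
  α_2 = 3: Horner steps 2 → 7, so m(3) = 7.
  α_3 = 10: Horner steps 2 → 8, so m(10) = 8.
  α_4 = 1: Horner steps 2 → 3, so m(1) = 3.
  α_5 = 5: Horner steps 2 → 11, so m(5) = 11.
Codeword c = [6, 7, 8, 3, 11] ∈ F_13^5.


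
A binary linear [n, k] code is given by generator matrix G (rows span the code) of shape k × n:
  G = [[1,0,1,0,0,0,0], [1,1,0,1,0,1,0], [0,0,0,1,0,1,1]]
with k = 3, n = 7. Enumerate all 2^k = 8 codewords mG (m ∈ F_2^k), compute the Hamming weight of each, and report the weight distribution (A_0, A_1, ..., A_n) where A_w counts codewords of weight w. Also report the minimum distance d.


Weight distribution: A_0 = 1, A_2 = 1, A_3 = 3, A_4 = 2, A_5 = 1. Minimum distance d = 2.

Enumerate all 2^3 = 8 messages m ∈ F_2^3.
For each, compute codeword c = mG in F_2^7, then tally its weight.
  m = 000 → c = 0000000, weight = 0.
  m = 100 → c = 1010000, weight = 2.
  m = 010 → c = 1101010, weight = 4.
  m = 110 → c = 0111010, weight = 4.
  m = 001 → c = 0001011, weight = 3.
  m = 101 → c = 1011011, weight = 5.
  m = 011 → c = 1100001, weight = 3.
  m = 111 → c = 0110001, weight = 3.
Tally weights:
  weight 0: 1 codewords.
  weight 2: 1 codewords.
  weight 3: 3 codewords.
  weight 4: 2 codewords.
  weight 5: 1 codewords.
Minimum distance d = smallest w > 0 with A_w > 0 = 2.
Sanity: Σ A_w = 8 = 2^3 = 8 ✓.


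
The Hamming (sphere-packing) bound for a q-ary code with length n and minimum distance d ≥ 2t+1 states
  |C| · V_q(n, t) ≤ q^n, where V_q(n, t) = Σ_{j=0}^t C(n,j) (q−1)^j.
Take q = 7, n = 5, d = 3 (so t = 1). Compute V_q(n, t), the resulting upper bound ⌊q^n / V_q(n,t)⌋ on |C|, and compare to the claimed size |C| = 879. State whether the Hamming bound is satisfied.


V_q(n, t) = 31, q^n = 16807, Hamming bound = 542, |C| = 879 > bound (violated).

Step 1: Compute V_q(n, t) = Σ_{j=0}^1 C(n, j) (q−1)^j.
  j = 0: C(5,0)·(6)^0 = 1·1 = 1.
  j = 1: C(5,1)·(6)^1 = 5·6 = 30.
  V_q(n, t) = 1 + 30 = 31.
Step 2: q^n = 7^5 = 16807.
Step 3: Hamming bound ⌊q^n / V_q(n,t)⌋ = ⌊16807/31⌋ = 542.
Step 4: Compare |C| = 879 to 542: violated.
The claimed |C| lies above the Hamming bound, so no 7-ary code of length 5 with d ≥ 3 can have 879 codewords.


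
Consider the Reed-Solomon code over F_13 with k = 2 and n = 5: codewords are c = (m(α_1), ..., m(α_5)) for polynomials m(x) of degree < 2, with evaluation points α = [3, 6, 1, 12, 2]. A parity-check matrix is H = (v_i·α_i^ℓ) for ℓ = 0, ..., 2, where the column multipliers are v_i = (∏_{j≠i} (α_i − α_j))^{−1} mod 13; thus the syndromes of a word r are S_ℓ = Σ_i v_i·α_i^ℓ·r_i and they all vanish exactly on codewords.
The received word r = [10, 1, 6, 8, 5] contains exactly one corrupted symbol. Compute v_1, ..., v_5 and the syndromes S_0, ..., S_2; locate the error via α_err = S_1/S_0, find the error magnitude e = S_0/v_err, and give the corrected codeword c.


S = (3, 9, 1), error at position 1, error magnitude e = 6, c = [4, 1, 6, 8, 5].

Step 1: column multipliers v_i = (∏_{j≠i}(α_i − α_j))^{−1} mod 13.
  i = 1 (α = 3): (3−6)(3−1)(3−12)(3−2) = (−3)·2·(−9)·1 = 54 ≡ 2, so v_1 = 2^{−1} = 7 (mod 13).
  i = 2 (α = 6): (6−3)(6−1)(6−12)(6−2) = 3·5·(−6)·4 = −360 ≡ 4, so v_2 = 4^{−1} = 10 (mod 13).
  i = 3 (α = 1): (1−3)(1−6)(1−12)(1−2) = (−2)·(−5)·(−11)·(−1) = 110 ≡ 6, so v_3 = 6^{−1} = 11 (mod 13).
  i = 4 (α = 12): (12−3)(12−6)(12−1)(12−2) = 9·6·11·10 = 5940 ≡ 12, so v_4 = 12^{−1} = 12 (mod 13).
  i = 5 (α = 2): (2−3)(2−6)(2−1)(2−12) = (−1)·(−4)·1·(−10) = −40 ≡ 12, so v_5 = 12^{−1} = 12 (mod 13).
  v = [7, 10, 11, 12, 12].
Step 2: syndromes of r = [10, 1, 6, 8, 5] (all sums mod 13).
  S_0 = Σ v_i r_i = 7·10 + 10·1 + 11·6 + 12·8 + 12·5 = 302 ≡ 3.
  S_1 = Σ v_i α_i r_i = 7·3·10 + 10·6·1 + 11·1·6 + 12·12·8 + 12·2·5 = 1608 ≡ 9.
  α_i^2 mod 13 = [9, 10, 1, 1, 4].
  S_2 = Σ v_i α_i^2 r_i = 7·9·10 + 10·10·1 + 11·1·6 + 12·1·8 + 12·4·5 = 1132 ≡ 1.
  S = (3, 9, 1) ≠ 0, so r is not a codeword (an error is present).
Step 3: locate the error. For a single error e at position i, S_ℓ = v_i·e·α_i^ℓ, so α_err = S_1/S_0.
  S_0^{−1} = 3^{−1} = 9 (mod 13), so α_err = 9·9 = 81 ≡ 3 = α_1. Error position i = 1.
  Consistency check: S_2/S_1 = 1·3 = 3 ≡ 3 = α_err ✓ (single-error assumption holds).
Step 4: error magnitude e = S_0/v_1 = S_0·∏_{j≠1}(α_1 − α_j) = 3·2 = 6 ≡ 6 (mod 13).
Step 5: correct position 1: c_1 = r_1 − e = 10 − 6 ≡ 4 (mod 13). Hence c = [4, 1, 6, 8, 5].
  Check: interpolating c through the α_i gives m(x) = 7 + 12·x (degree < 2) with m(α_i) = c_i for every i, so c is indeed a codeword.


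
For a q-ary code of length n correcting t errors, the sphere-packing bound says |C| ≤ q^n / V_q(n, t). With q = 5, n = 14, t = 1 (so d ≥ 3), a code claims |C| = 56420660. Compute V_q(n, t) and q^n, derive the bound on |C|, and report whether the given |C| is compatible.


V_q(n, t) = 57, q^n = 6103515625, Hamming bound = 107079221, |C| = 56420660 ≤ bound (satisfied).

Step 1: Compute V_q(n, t) = Σ_{j=0}^1 C(n, j) (q−1)^j.
  j = 0: C(14,0)·(4)^0 = 1·1 = 1.
  j = 1: C(14,1)·(4)^1 = 14·4 = 56.
  V_q(n, t) = 1 + 56 = 57.
Step 2: q^n = 5^14 = 6103515625.
Step 3: Hamming bound ⌊q^n / V_q(n,t)⌋ = ⌊6103515625/57⌋ = 107079221.
Step 4: Compare |C| = 56420660 to 107079221: satisfied.
The claimed |C| lies below the Hamming bound.


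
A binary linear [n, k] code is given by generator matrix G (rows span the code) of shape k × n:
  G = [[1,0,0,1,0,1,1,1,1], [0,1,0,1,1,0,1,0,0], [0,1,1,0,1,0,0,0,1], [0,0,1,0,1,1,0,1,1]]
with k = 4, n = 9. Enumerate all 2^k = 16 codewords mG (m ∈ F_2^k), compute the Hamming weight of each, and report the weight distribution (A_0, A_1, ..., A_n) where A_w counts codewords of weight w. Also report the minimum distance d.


Weight distribution: A_0 = 1, A_3 = 3, A_4 = 4, A_5 = 4, A_6 = 2, A_7 = 1, A_8 = 1. Minimum distance d = 3.

Enumerate all 2^4 = 16 messages m ∈ F_2^4.
For each, compute codeword c = mG in F_2^9, then tally its weight.
  m = 0000 → c = 000000000, weight = 0.
  m = 1000 → c = 100101111, weight = 6.
  m = 0100 → c = 010110100, weight = 4.
  m = 1100 → c = 110011011, weight = 6.
  m = 0010 → c = 011010001, weight = 4.
  m = 1010 → c = 111111110, weight = 8.
  m = 0110 → c = 001100101, weight = 4.
  m = 1110 → c = 101001010, weight = 4.
  m = 0001 → c = 001011011, weight = 5.
  m = 1001 → c = 101110100, weight = 5.
  m = 0101 → c = 011101111, weight = 7.
  m = 1101 → c = 111000000, weight = 3.
  m = 0011 → c = 010001010, weight = 3.
  m = 1011 → c = 110100101, weight = 5.
  m = 0111 → c = 000111110, weight = 5.
  m = 1111 → c = 100010001, weight = 3.
Tally weights:
  weight 0: 1 codewords.
  weight 3: 3 codewords.
  weight 4: 4 codewords.
  weight 5: 4 codewords.
  weight 6: 2 codewords.
  weight 7: 1 codewords.
  weight 8: 1 codewords.
Minimum distance d = smallest w > 0 with A_w > 0 = 3.
Sanity: Σ A_w = 16 = 2^4 = 16 ✓.


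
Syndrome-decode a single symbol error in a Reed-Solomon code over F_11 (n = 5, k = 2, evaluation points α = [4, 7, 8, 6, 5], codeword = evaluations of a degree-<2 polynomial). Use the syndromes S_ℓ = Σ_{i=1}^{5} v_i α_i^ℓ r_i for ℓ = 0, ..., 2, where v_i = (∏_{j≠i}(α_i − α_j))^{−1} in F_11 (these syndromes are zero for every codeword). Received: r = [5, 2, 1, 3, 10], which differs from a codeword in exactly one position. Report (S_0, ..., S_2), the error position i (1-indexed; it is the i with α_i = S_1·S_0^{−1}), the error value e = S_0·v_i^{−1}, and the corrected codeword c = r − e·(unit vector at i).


S = (10, 6, 8), error at position 5, error magnitude e = 6, c = [5, 2, 1, 3, 4].

Step 1: column multipliers v_i = (∏_{j≠i}(α_i − α_j))^{−1} mod 11.
  i = 1 (α = 4): (4−7)(4−8)(4−6)(4−5) = (−3)·(−4)·(−2)·(−1) = 24 ≡ 2, so v_1 = 2^{−1} = 6 (mod 11).
  i = 2 (α = 7): (7−4)(7−8)(7−6)(7−5) = 3·(−1)·1·2 = −6 ≡ 5, so v_2 = 5^{−1} = 9 (mod 11).
  i = 3 (α = 8): (8−4)(8−7)(8−6)(8−5) = 4·1·2·3 = 24 ≡ 2, so v_3 = 2^{−1} = 6 (mod 11).
  i = 4 (α = 6): (6−4)(6−7)(6−8)(6−5) = 2·(−1)·(−2)·1 = 4 ≡ 4, so v_4 = 4^{−1} = 3 (mod 11).
  i = 5 (α = 5): (5−4)(5−7)(5−8)(5−6) = 1·(−2)·(−3)·(−1) = −6 ≡ 5, so v_5 = 5^{−1} = 9 (mod 11).
  v = [6, 9, 6, 3, 9].
Step 2: syndromes of r = [5, 2, 1, 3, 10] (all sums mod 11).
  S_0 = Σ v_i r_i = 6·5 + 9·2 + 6·1 + 3·3 + 9·10 = 153 ≡ 10.
  S_1 = Σ v_i α_i r_i = 6·4·5 + 9·7·2 + 6·8·1 + 3·6·3 + 9·5·10 = 798 ≡ 6.
  α_i^2 mod 11 = [5, 5, 9, 3, 3].
  S_2 = Σ v_i α_i^2 r_i = 6·5·5 + 9·5·2 + 6·9·1 + 3·3·3 + 9·3·10 = 591 ≡ 8.
  S = (10, 6, 8) ≠ 0, so r is not a codeword (an error is present).
Step 3: locate the error. For a single error e at position i, S_ℓ = v_i·e·α_i^ℓ, so α_err = S_1/S_0.
  S_0^{−1} = 10^{−1} = 10 (mod 11), so α_err = 6·10 = 60 ≡ 5 = α_5. Error position i = 5.
  Consistency check: S_2/S_1 = 8·2 = 16 ≡ 5 = α_err ✓ (single-error assumption holds).
Step 4: error magnitude e = S_0/v_5 = S_0·∏_{j≠5}(α_5 − α_j) = 10·5 = 50 ≡ 6 (mod 11).
Step 5: correct position 5: c_5 = r_5 − e = 10 − 6 ≡ 4 (mod 11). Hence c = [5, 2, 1, 3, 4].
  Check: interpolating c through the α_i gives m(x) = 9 + 10·x (degree < 2) with m(α_i) = c_i for every i, so c is indeed a codeword.


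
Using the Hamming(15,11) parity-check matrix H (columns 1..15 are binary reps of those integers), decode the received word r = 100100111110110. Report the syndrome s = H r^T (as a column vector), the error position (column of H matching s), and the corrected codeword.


s = (0, 0, 0, 1)^T, error position = 1, corrected codeword c = 000100111110110

Compute s = H r^T mod 2 one row at a time:
  s_1 = 1 + 1 + 1 + 1 + 0 + 1 + 1 + 0 = 6 ≡ 0 (mod 2).
  s_2 = 1 + 0 + 0 + 1 + 0 + 1 + 1 + 0 = 4 ≡ 0 (mod 2).
  s_3 = 0 + 0 + 0 + 1 + 1 + 1 + 1 + 0 = 4 ≡ 0 (mod 2).
  s_4 = 1 + 0 + 0 + 1 + 1 + 1 + 1 + 0 = 5 ≡ 1 (mod 2).
s = (0, 0, 0, 1)^T — this equals column 1 of H (binary 0001), so error is at position 1.
Correct: flip bit 1 of r = 100100111110110 to get c = 000100111110110.


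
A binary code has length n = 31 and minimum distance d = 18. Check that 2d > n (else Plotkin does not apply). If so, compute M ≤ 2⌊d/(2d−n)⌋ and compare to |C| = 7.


Plotkin bound M ≤ 6; given |C| = 7 > bound (violated).

Check applicability: 2d = 36, n = 31.
2d − n = 5 > 0, so Plotkin applies.
Compute d/(2d−n) = 18/5 ≈ 3.6000.
⌊d/(2d−n)⌋ = 3.
Plotkin bound: M ≤ 2·3 = 6.
Given |C| = 7, check: VIOLATED.
This |C| is above the Plotkin bound, so no binary code with n = 31, d = 18 and 7 codewords exists.


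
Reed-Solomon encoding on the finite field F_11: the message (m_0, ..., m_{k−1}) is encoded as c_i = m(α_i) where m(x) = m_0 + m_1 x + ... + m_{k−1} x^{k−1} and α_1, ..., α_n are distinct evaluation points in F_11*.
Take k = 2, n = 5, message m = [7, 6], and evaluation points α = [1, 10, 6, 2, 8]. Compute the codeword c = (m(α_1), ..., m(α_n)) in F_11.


c = [2, 1, 10, 8, 0]

Message polynomial: m(x) = 7 + 6·x (mod 11).
For each evaluation point α_i, compute m(α_i) mod 11:
  α_1 = 1: Horner steps 6 → 2, so m(1) = 2.
  α_2 = 10: Horner steps 6 → 1, so m(10) = 1.
  α_3 = 6: Horner steps 6 → 10, so m(6) = 10.
  α_4 = 2: Horner steps 6 → 8, so m(2) = 8.
  α_5 = 8: Horner steps 6 → 0, so m(8) = 0.
Codeword c = [2, 1, 10, 8, 0] ∈ F_11^5.


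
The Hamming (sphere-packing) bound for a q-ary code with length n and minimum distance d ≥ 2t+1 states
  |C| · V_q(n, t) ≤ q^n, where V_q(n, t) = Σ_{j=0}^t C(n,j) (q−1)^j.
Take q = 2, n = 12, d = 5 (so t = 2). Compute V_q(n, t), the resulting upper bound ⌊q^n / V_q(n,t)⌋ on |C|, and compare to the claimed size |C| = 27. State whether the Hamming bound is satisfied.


V_q(n, t) = 79, q^n = 4096, Hamming bound = 51, |C| = 27 ≤ bound (satisfied).

Step 1: Compute V_q(n, t) = Σ_{j=0}^2 C(n, j) (q−1)^j.
  j = 0: C(12,0)·(1)^0 = 1·1 = 1.
  j = 1: C(12,1)·(1)^1 = 12·1 = 12.
  j = 2: C(12,2)·(1)^2 = 66·1 = 66.
  V_q(n, t) = 1 + 12 + 66 = 79.
Step 2: q^n = 2^12 = 4096.
Step 3: Hamming bound ⌊q^n / V_q(n,t)⌋ = ⌊4096/79⌋ = 51.
Step 4: Compare |C| = 27 to 51: satisfied.
The claimed |C| lies below the Hamming bound.


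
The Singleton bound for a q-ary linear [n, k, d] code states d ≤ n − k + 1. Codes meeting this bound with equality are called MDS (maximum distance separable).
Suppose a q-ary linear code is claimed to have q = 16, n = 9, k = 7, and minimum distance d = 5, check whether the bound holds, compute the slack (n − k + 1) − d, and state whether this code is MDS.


Singleton RHS = n − k + 1 = 3, slack = -2, bound violated (no such code; not MDS).

Singleton bound: d ≤ n − k + 1.
Here n = 9, k = 7, so n − k + 1 = 3.
Given d = 5, check d ≤ 3: NO.
Slack = (n − k + 1) − d = -2.
The slack is negative: d = 5 exceeds n − k + 1 = 3 by 2, so the Singleton bound is violated and no linear [9, 7, 5]_16 code can exist. In particular it is not MDS (MDS requires d = n − k + 1 exactly).
Description: the claimed parameters are [9, 7, 5]_16; such a code would be impossible (violates the Singleton bound).


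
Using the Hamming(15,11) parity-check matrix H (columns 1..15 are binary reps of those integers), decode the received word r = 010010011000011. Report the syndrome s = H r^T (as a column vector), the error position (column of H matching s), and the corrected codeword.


s = (0, 1, 1, 1)^T, error position = 7, corrected codeword c = 010010111000011

Compute s = H r^T mod 2 one row at a time:
  s_1 = 1 + 1 + 0 + 0 + 0 + 0 + 1 + 1 = 4 ≡ 0 (mod 2).
  s_2 = 0 + 1 + 0 + 0 + 0 + 0 + 1 + 1 = 3 ≡ 1 (mod 2).
  s_3 = 1 + 0 + 0 + 0 + 0 + 0 + 1 + 1 = 3 ≡ 1 (mod 2).
  s_4 = 0 + 0 + 1 + 0 + 1 + 0 + 0 + 1 = 3 ≡ 1 (mod 2).
s = (0, 1, 1, 1)^T — this equals column 7 of H (binary 0111), so error is at position 7.
Correct: flip bit 7 of r = 010010011000011 to get c = 010010111000011.


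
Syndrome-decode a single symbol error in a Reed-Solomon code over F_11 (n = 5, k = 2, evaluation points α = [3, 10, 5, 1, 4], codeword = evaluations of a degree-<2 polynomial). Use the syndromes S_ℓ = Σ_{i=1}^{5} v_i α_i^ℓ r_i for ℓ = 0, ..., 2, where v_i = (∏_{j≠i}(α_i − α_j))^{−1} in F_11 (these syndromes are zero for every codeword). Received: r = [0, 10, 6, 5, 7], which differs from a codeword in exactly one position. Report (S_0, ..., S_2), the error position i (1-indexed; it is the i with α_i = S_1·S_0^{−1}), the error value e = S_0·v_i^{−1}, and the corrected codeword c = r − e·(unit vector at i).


S = (10, 7, 6), error at position 5, error magnitude e = 4, c = [0, 10, 6, 5, 3].

Step 1: column multipliers v_i = (∏_{j≠i}(α_i − α_j))^{−1} mod 11.
  i = 1 (α = 3): (3−10)(3−5)(3−1)(3−4) = (−7)·(−2)·2·(−1) = −28 ≡ 5, so v_1 = 5^{−1} = 9 (mod 11).
  i = 2 (α = 10): (10−3)(10−5)(10−1)(10−4) = 7·5·9·6 = 1890 ≡ 9, so v_2 = 9^{−1} = 5 (mod 11).
  i = 3 (α = 5): (5−3)(5−10)(5−1)(5−4) = 2·(−5)·4·1 = −40 ≡ 4, so v_3 = 4^{−1} = 3 (mod 11).
  i = 4 (α = 1): (1−3)(1−10)(1−5)(1−4) = (−2)·(−9)·(−4)·(−3) = 216 ≡ 7, so v_4 = 7^{−1} = 8 (mod 11).
  i = 5 (α = 4): (4−3)(4−10)(4−5)(4−1) = 1·(−6)·(−1)·3 = 18 ≡ 7, so v_5 = 7^{−1} = 8 (mod 11).
  v = [9, 5, 3, 8, 8].
Step 2: syndromes of r = [0, 10, 6, 5, 7] (all sums mod 11).
  S_0 = Σ v_i r_i = 9·0 + 5·10 + 3·6 + 8·5 + 8·7 = 164 ≡ 10.
  S_1 = Σ v_i α_i r_i = 9·3·0 + 5·10·10 + 3·5·6 + 8·1·5 + 8·4·7 = 854 ≡ 7.
  α_i^2 mod 11 = [9, 1, 3, 1, 5].
  S_2 = Σ v_i α_i^2 r_i = 9·9·0 + 5·1·10 + 3·3·6 + 8·1·5 + 8·5·7 = 424 ≡ 6.
  S = (10, 7, 6) ≠ 0, so r is not a codeword (an error is present).
Step 3: locate the error. For a single error e at position i, S_ℓ = v_i·e·α_i^ℓ, so α_err = S_1/S_0.
  S_0^{−1} = 10^{−1} = 10 (mod 11), so α_err = 7·10 = 70 ≡ 4 = α_5. Error position i = 5.
  Consistency check: S_2/S_1 = 6·8 = 48 ≡ 4 = α_err ✓ (single-error assumption holds).
Step 4: error magnitude e = S_0/v_5 = S_0·∏_{j≠5}(α_5 − α_j) = 10·7 = 70 ≡ 4 (mod 11).
Step 5: correct position 5: c_5 = r_5 − e = 7 − 4 ≡ 3 (mod 11). Hence c = [0, 10, 6, 5, 3].
  Check: interpolating c through the α_i gives m(x) = 2 + 3·x (degree < 2) with m(α_i) = c_i for every i, so c is indeed a codeword.
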